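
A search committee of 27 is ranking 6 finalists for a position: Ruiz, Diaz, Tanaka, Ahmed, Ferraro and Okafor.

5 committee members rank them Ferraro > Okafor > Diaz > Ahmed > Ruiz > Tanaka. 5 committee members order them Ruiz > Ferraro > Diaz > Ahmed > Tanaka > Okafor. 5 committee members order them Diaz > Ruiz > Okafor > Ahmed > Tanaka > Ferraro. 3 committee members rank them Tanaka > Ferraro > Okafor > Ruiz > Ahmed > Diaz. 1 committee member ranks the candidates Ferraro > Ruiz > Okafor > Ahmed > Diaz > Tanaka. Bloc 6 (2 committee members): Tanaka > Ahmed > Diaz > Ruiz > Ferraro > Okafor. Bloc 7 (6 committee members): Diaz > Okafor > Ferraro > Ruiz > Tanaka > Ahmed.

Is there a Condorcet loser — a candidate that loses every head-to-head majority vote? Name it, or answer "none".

Head-to-head results (27 committee members):
Ruiz vs Diaz: Diaz wins 18–9.
Ruiz vs Tanaka: Ruiz preferred on 5+5+5+1+6 = 22 ballots; Ruiz wins 22–5.
Ruiz vs Ahmed: Ruiz wins 20–7.
Ruiz vs Ferraro: Ruiz is ranked higher on 5+5+2 = 12 ballots, Ferraro on 15. Ferraro wins 15–12.
Ruiz vs Okafor: Ruiz preferred on 5+5+1+2 = 13 ballots; Okafor wins 14–13.
Diaz vs Tanaka: Diaz wins 22–5.
Diaz vs Ahmed: Diaz is ranked higher on 5+5+5+6 = 21 ballots, Ahmed on 6. Diaz wins 21–6.
Diaz vs Ferraro: Ferraro, 14–13.
Diaz vs Okafor: Diaz is ranked higher on 5+5+2+6 = 18 ballots, Okafor on 9. Diaz wins 18–9.
Tanaka vs Ahmed: 3+2+6 = 11 for Tanaka, 16 for Ahmed — Ahmed by 16–11.
Tanaka vs Ferraro: Ferraro, 17–10.
Tanaka vs Okafor: Okafor wins 17–10.
Ahmed vs Ferraro: Ahmed preferred on 5+2 = 7 ballots; Ferraro wins 20–7.
Ahmed vs Okafor: 7 to 20, Okafor.
Ferraro vs Okafor: Ferraro wins 16–11.
Tanaka is beaten in every head-to-head and is the Condorcet loser.

Tanaka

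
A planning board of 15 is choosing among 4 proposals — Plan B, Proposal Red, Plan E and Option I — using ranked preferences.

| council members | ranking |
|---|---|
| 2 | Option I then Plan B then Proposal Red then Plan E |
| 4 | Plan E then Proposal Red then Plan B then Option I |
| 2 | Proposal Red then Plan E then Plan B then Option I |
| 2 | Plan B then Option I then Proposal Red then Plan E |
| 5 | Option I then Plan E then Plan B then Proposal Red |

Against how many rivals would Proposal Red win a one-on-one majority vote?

Proposal Red against each rival (15 council members):
Proposal Red vs Plan B: Plan B, 9–6.
Proposal Red vs Plan E: Proposal Red preferred on 2+2+2 = 6 ballots; Plan E wins 9–6.
Proposal Red vs Option I: Option I wins 9–6.
Proposal Red beats no one; loses to Plan B, Plan E, Option I — 0 pairwise wins.

0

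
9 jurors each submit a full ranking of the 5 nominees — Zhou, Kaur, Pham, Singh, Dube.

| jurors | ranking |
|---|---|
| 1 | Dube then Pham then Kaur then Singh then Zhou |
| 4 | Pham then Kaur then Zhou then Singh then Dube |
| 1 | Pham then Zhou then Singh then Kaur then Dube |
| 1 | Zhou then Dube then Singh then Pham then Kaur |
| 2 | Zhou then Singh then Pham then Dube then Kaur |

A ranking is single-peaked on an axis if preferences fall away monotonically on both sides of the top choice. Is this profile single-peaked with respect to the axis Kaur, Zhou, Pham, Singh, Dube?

Axis positions: Kaur=1, Zhou=2, Pham=3, Singh=4, Dube=5.
Faction 1: ranking walks positions 5-3-1-4-2; Pham is ranked above Singh even though Singh lies between Pham and the peak Dube on the axis — preferences dip and rise again. Not single-peaked.
Faction 2: ranking walks positions 3-1-2-4-5; Kaur is ranked above Zhou even though Zhou lies between Kaur and the peak Pham on the axis — preferences dip and rise again. Not single-peaked.
Faction 3 (peak Pham at position 3): ranking walks positions 3-2-4-1-5, expanding outward from the peak — single-peaked.
Faction 4: ranking walks positions 2-5-4-3-1; Dube is ranked above Pham even though Pham lies between Dube and the peak Zhou on the axis — preferences dip and rise again. Not single-peaked.
Faction 5: ranking walks positions 2-4-3-5-1; Singh is ranked above Pham even though Pham lies between Singh and the peak Zhou on the axis — preferences dip and rise again. Not single-peaked.
Faction 1 violates single-peakedness, so the profile is not single-peaked on this axis.

no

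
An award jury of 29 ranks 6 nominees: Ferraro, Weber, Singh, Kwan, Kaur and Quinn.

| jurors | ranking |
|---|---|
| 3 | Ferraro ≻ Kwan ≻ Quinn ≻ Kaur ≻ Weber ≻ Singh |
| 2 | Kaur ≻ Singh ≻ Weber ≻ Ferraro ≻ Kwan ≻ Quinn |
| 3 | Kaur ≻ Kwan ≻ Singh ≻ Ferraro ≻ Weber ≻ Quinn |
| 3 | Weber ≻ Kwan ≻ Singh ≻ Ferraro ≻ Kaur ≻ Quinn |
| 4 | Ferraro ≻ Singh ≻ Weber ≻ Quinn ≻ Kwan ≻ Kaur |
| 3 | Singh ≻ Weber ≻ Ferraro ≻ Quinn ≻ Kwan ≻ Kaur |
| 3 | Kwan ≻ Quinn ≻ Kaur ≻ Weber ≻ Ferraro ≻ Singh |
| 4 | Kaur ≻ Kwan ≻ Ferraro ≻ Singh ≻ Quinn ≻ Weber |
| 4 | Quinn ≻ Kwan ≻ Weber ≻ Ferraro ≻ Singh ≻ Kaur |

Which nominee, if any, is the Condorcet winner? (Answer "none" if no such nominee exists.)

Check each pair by majority over 29 ballots:
Ferraro–Weber: Weber 15–14.
Ferraro vs Singh: Ferraro wins 18–11.
Ferraro vs Kwan: Ferraro is ranked higher on 3+2+4+3 = 12 ballots, Kwan on 17. Kwan wins 17–12.
Ferraro vs Kaur: Ferraro wins 17–12.
Ferraro vs Quinn: 22 for Ferraro, 7 for Quinn — Ferraro by 22–7.
Weber vs Singh: Singh, 16–13.
Weber–Kwan: Kwan 17–12.
Weber vs Kaur: 3+4+3+4 = 14 for Weber, 15 for Kaur — Kaur by 15–14.
Weber vs Quinn: Weber wins 15–14.
Singh vs Kwan: Singh preferred on 2+4+3 = 9 ballots; Kwan wins 20–9.
Singh–Kaur: Kaur 15–14.
Singh vs Quinn: 2+3+3+4+3+4 = 19 for Singh, 10 for Quinn — Singh by 19–10.
Kwan–Kaur: Kwan 20–9.
Kwan–Quinn: Kwan 18–11.
Kaur–Quinn: Quinn 17–12.
Kwan defeats every rival head-to-head and is the Condorcet winner.

Kwan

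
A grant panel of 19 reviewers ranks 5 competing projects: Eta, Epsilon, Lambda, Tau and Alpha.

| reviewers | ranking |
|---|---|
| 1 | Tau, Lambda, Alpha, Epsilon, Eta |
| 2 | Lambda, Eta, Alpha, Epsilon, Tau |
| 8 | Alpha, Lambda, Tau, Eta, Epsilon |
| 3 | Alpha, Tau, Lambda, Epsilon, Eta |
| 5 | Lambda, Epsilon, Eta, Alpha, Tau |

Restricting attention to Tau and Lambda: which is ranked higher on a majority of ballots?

Ballots ranking Tau above Lambda: 1 + 3 = 4.
Ballots ranking Lambda above Tau: 19 − 4 = 15.
Lambda wins the head-to-head 15–4.

Lambda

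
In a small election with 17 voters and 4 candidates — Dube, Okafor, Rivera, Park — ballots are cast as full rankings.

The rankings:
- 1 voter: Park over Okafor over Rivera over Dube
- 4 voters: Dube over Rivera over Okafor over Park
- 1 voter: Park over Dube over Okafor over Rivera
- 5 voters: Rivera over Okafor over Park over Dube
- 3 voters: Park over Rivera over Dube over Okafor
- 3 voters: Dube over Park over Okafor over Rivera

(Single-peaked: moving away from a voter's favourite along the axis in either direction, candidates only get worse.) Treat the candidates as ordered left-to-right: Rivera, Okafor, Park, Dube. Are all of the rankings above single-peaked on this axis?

Axis positions: Rivera=1, Okafor=2, Park=3, Dube=4.
Bloc 1 (peak Park at position 3): ranking walks positions 3-2-1-4, expanding outward from the peak — single-peaked.
Bloc 2: ranking walks positions 4-1-2-3; Rivera is ranked above Park even though Park lies between Rivera and the peak Dube on the axis — preferences dip and rise again. Not single-peaked.
Bloc 3 (peak Park at position 3): ranking walks positions 3-4-2-1, expanding outward from the peak — single-peaked.
Bloc 4 (peak Rivera at position 1): ranking walks positions 1-2-3-4, expanding outward from the peak — single-peaked.
Bloc 5: ranking walks positions 3-1-4-2; Rivera is ranked above Okafor even though Okafor lies between Rivera and the peak Park on the axis — preferences dip and rise again. Not single-peaked.
Bloc 6 (peak Dube at position 4): ranking walks positions 4-3-2-1, expanding outward from the peak — single-peaked.
Bloc 2 violates single-peakedness, so the profile is not single-peaked on this axis.

no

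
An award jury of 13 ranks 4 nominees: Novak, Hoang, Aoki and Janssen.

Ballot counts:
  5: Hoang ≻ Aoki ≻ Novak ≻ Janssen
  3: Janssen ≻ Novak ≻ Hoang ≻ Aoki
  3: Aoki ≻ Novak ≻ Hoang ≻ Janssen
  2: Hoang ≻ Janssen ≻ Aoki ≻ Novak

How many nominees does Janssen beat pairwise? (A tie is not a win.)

0

Janssen against each rival (13 jurors):
Janssen–Novak: Novak 8–5.
Janssen vs Hoang: Hoang wins 10–3.
Janssen vs Aoki: Aoki, 8–5.
Janssen beats no one; loses to Novak, Hoang, Aoki — 0 pairwise wins.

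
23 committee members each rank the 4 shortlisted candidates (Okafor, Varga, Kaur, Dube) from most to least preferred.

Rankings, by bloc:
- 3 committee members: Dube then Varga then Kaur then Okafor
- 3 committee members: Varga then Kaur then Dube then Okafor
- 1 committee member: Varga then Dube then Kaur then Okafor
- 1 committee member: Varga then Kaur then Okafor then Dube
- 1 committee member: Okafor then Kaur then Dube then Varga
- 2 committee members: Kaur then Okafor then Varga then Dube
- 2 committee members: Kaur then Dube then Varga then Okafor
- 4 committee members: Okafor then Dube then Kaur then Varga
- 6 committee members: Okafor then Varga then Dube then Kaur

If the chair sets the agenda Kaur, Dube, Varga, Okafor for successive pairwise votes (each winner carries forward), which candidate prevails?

Round 1: Kaur vs Dube — 9–14, Dube advances.
Round 2: Dube vs Varga — 10–13, Varga advances.
Round 3: Varga vs Okafor — 10–13, Okafor advances.
Okafor survives the agenda.

Okafor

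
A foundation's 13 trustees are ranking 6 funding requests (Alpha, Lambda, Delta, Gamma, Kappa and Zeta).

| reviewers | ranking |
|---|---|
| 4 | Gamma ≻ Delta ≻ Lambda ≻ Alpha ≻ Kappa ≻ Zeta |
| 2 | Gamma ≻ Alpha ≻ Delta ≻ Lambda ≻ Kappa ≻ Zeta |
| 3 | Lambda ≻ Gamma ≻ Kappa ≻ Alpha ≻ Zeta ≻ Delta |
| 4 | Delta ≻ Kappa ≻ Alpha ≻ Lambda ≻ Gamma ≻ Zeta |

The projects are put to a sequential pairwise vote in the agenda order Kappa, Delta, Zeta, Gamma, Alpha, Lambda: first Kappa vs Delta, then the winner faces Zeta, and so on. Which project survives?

Round 1: Kappa vs Delta — 3–10, Delta advances.
Round 2: Delta vs Zeta — 10–3, Delta advances.
Round 3: Delta vs Gamma — 4–9, Gamma advances.
Round 4: Gamma vs Alpha — 9–4, Gamma advances.
Round 5: Gamma vs Lambda — 6–7, Lambda advances.
The agenda winner is Lambda.

Lambda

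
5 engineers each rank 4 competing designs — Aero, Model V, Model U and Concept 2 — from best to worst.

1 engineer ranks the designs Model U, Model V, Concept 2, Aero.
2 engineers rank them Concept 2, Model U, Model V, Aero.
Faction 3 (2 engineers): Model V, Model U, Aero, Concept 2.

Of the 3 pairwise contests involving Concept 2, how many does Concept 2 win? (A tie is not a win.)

Concept 2 against each rival (5 engineers):
Concept 2 vs Aero: Concept 2 is ranked higher on 1+2 = 3 ballots, Aero on 2. Concept 2 wins 3–2.
Concept 2 vs Model V: 2 to 3, Model V.
Concept 2 vs Model U: Model U, 3–2.
Concept 2 beats Aero; loses to Model V, Model U — 1 pairwise win.

1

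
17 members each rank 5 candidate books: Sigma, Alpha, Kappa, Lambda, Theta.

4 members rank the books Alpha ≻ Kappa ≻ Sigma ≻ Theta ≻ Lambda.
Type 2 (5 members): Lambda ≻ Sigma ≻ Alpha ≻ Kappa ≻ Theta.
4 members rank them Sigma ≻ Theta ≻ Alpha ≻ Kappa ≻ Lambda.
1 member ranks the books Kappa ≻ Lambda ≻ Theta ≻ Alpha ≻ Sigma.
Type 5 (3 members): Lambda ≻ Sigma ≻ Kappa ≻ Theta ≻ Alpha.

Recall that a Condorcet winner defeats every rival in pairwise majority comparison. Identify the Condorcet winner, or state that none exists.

none

Head-to-head results (17 members):
Sigma vs Alpha: 12 to 5, Sigma.
Sigma vs Kappa: Sigma is ranked higher on 5+4+3 = 12 ballots, Kappa on 5. Sigma wins 12–5.
Sigma vs Lambda: 8 to 9, Lambda.
Sigma vs Theta: Sigma preferred on 4+5+4+3 = 16 ballots; Sigma wins 16–1.
Alpha vs Kappa: Alpha is ranked higher on 4+5+4 = 13 ballots, Kappa on 4. Alpha wins 13–4.
Alpha vs Lambda: 4+4 = 8 for Alpha, 9 for Lambda — Lambda by 9–8.
Alpha vs Theta: Alpha preferred on 4+5 = 9 ballots; Alpha wins 9–8.
Kappa vs Lambda: Kappa is ranked higher on 4+4+1 = 9 ballots, Lambda on 8. Kappa wins 9–8.
Kappa vs Theta: 4+5+1+3 = 13 for Kappa, 4 for Theta — Kappa by 13–4.
Lambda vs Theta: Lambda preferred on 5+1+3 = 9 ballots; Lambda wins 9–8.
No book is unbeaten: Sigma loses to Lambda; Alpha loses to Sigma; Kappa loses to Sigma; Lambda loses to Kappa; Theta loses to Sigma. In particular Sigma beats Kappa beats Lambda beats Sigma is a majority cycle — no Condorcet winner exists.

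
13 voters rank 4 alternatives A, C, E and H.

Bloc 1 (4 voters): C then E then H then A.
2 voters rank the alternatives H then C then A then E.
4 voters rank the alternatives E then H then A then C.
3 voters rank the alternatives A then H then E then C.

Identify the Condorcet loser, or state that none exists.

Pairwise majorities:
A vs C: A, 7–6.
A–E: E 8–5.
A vs H: H wins 10–3.
C–E: E 7–6.
C vs H: 4 to 9, H.
E vs H: E, 8–5.
C is beaten in every head-to-head and is the Condorcet loser.

C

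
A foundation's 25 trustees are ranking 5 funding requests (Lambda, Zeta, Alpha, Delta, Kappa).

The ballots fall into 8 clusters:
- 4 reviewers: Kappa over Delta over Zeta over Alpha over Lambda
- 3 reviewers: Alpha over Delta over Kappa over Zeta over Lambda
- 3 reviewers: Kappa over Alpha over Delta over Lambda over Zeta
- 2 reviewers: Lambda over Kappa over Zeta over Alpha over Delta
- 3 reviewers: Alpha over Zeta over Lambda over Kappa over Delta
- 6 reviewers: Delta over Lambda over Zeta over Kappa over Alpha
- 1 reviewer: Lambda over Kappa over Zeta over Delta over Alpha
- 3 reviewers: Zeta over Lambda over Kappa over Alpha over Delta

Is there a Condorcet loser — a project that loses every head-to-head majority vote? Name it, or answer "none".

Pairwise majorities:
Lambda vs Zeta: Lambda preferred on 3+2+6+1 = 12 ballots; Zeta wins 13–12.
Lambda vs Alpha: Lambda is ranked higher on 2+6+1+3 = 12 ballots, Alpha on 13. Alpha wins 13–12.
Lambda vs Delta: 9 to 16, Delta.
Lambda vs Kappa: Lambda, 15–10.
Zeta vs Alpha: Zeta, 16–9.
Zeta vs Delta: Zeta is ranked higher on 2+3+1+3 = 9 ballots, Delta on 16. Delta wins 16–9.
Zeta vs Kappa: Kappa, 13–12.
Alpha vs Delta: 3+3+2+3+3 = 14 for Alpha, 11 for Delta — Alpha by 14–11.
Alpha vs Kappa: Kappa wins 19–6.
Delta vs Kappa: Delta is ranked higher on 3+6 = 9 ballots, Kappa on 16. Kappa wins 16–9.
No project is winless: Lambda beats Kappa; Zeta beats Lambda; Alpha beats Lambda; Delta beats Lambda; Kappa beats Zeta. There is no Condorcet loser.

none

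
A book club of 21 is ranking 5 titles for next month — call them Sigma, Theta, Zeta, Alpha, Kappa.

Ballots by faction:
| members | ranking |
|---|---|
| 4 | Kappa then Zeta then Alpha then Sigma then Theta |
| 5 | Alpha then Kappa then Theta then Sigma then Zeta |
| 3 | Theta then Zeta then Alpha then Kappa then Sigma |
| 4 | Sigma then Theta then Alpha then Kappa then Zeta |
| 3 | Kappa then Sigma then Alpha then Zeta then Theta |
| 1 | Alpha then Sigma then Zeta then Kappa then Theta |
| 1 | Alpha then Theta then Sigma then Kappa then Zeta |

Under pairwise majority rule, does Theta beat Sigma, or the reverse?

Ballots ranking Theta above Sigma: 5 + 3 + 1 = 9.
Ballots ranking Sigma above Theta: 21 − 9 = 12.
Sigma wins the head-to-head 12–9.

Sigma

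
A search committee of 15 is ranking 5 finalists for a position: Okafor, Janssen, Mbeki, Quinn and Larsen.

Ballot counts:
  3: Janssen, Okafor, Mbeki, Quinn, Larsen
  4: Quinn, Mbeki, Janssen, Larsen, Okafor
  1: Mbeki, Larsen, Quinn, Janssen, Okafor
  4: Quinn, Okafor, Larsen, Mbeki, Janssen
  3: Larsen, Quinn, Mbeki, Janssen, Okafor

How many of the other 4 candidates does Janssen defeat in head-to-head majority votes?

Janssen against each rival (15 committee members):
Janssen vs Okafor: 11 to 4, Janssen.
Janssen vs Mbeki: Mbeki wins 12–3.
Janssen–Quinn: Quinn 12–3.
Janssen vs Larsen: 7 to 8, Larsen.
Janssen beats Okafor; loses to Mbeki, Quinn, Larsen — 1 pairwise win.

1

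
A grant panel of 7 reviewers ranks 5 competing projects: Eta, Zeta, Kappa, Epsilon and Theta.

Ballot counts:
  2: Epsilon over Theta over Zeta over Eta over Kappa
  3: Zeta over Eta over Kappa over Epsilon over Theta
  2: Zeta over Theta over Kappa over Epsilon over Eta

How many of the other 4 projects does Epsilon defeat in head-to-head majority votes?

2

Epsilon against each rival (7 reviewers):
Epsilon vs Eta: Epsilon, 4–3.
Epsilon vs Zeta: Epsilon preferred on 2 ballots; Zeta wins 5–2.
Epsilon vs Kappa: Epsilon is ranked higher on 2 ballots, Kappa on 5. Kappa wins 5–2.
Epsilon–Theta: Epsilon 5–2.
Epsilon beats Eta, Theta; loses to Zeta, Kappa — 2 pairwise wins.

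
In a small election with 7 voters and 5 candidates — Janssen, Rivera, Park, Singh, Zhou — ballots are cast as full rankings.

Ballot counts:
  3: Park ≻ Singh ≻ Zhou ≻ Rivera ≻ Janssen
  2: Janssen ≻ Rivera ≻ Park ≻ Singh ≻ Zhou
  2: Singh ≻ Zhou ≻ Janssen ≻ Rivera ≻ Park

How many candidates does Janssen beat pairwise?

2

Janssen against each rival (7 voters):
Janssen vs Rivera: 4 to 3, Janssen.
Janssen vs Park: Janssen preferred on 2+2 = 4 ballots; Janssen wins 4–3.
Janssen vs Singh: Singh wins 5–2.
Janssen–Zhou: Zhou 5–2.
Janssen beats Rivera, Park; loses to Singh, Zhou — 2 pairwise wins.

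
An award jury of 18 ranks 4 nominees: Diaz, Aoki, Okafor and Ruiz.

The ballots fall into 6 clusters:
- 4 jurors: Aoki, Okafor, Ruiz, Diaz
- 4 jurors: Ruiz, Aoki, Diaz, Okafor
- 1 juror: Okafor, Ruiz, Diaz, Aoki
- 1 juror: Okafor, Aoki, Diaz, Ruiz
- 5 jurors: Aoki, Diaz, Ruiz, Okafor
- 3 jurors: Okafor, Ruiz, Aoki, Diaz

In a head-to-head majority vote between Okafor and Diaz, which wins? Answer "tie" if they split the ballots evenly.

Ballots ranking Okafor above Diaz: 4 + 1 + 1 + 3 = 9.
Ballots ranking Diaz above Okafor: 18 − 9 = 9.
9–9: the pair ties.

tie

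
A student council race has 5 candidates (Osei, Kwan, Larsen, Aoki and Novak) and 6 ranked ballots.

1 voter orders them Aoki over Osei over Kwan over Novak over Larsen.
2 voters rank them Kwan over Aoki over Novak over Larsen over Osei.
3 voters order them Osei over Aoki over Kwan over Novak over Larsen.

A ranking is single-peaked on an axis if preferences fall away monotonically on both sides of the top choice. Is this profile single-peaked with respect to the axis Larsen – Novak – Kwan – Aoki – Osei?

Axis positions: Larsen=1, Novak=2, Kwan=3, Aoki=4, Osei=5.
Ballot type 1 (peak Aoki at position 4): ranking walks positions 4-5-3-2-1, expanding outward from the peak — single-peaked.
Ballot type 2 (peak Kwan at position 3): ranking walks positions 3-4-2-1-5, expanding outward from the peak — single-peaked.
Ballot type 3 (peak Osei at position 5): ranking walks positions 5-4-3-2-1, expanding outward from the peak — single-peaked.
Every ranking is single-peaked on this axis.

yes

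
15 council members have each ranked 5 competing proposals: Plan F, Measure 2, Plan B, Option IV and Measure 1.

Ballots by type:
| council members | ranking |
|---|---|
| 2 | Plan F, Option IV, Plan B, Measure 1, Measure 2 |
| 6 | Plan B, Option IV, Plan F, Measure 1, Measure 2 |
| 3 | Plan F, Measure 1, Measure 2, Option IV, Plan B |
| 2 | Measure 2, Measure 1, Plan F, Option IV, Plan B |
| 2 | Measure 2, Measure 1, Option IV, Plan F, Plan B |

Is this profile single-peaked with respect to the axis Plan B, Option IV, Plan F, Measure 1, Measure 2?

no

Axis positions: Plan B=1, Option IV=2, Plan F=3, Measure 1=4, Measure 2=5.
Type 1 (peak Plan F at position 3): ranking walks positions 3-2-1-4-5, expanding outward from the peak — single-peaked.
Type 2 (peak Plan B at position 1): ranking walks positions 1-2-3-4-5, expanding outward from the peak — single-peaked.
Type 3 (peak Plan F at position 3): ranking walks positions 3-4-5-2-1, expanding outward from the peak — single-peaked.
Type 4 (peak Measure 2 at position 5): ranking walks positions 5-4-3-2-1, expanding outward from the peak — single-peaked.
Type 5: ranking walks positions 5-4-2-3-1; Option IV is ranked above Plan F even though Plan F lies between Option IV and the peak Measure 2 on the axis — preferences dip and rise again. Not single-peaked.
Type 5 violates single-peakedness, so the profile is not single-peaked on this axis.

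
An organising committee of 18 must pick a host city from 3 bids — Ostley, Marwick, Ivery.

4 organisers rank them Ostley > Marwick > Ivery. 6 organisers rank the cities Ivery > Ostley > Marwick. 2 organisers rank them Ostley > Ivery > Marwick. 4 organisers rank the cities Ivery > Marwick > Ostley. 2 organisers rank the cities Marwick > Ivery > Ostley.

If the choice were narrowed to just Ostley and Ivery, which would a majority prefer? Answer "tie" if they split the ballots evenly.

Ballots ranking Ostley above Ivery: 4 + 2 = 6.
Ballots ranking Ivery above Ostley: 18 − 6 = 12.
Ivery wins the head-to-head 12–6.

Ivery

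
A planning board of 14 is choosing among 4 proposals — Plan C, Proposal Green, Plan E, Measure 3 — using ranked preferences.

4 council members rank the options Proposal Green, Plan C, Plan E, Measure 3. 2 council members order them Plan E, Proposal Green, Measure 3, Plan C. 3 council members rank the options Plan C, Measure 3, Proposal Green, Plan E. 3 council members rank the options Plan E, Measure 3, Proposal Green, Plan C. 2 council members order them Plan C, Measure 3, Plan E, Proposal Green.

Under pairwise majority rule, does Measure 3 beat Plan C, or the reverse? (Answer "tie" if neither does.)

Ballots ranking Measure 3 above Plan C: 2 + 3 = 5.
Ballots ranking Plan C above Measure 3: 14 − 5 = 9.
Plan C wins the head-to-head 9–5.

Plan C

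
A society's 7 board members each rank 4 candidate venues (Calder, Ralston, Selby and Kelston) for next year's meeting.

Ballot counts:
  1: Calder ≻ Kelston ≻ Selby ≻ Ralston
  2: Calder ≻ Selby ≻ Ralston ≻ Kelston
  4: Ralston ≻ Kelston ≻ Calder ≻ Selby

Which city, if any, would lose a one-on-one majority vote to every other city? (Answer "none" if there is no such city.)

Pairwise majorities:
Calder vs Ralston: Calder preferred on 1+2 = 3 ballots; Ralston wins 4–3.
Calder vs Selby: Calder, 7–0.
Calder–Kelston: Kelston 4–3.
Ralston vs Selby: 4 for Ralston, 3 for Selby — Ralston by 4–3.
Ralston vs Kelston: Ralston wins 6–1.
Selby vs Kelston: Kelston, 5–2.
Selby is beaten in every head-to-head and is the Condorcet loser.

Selby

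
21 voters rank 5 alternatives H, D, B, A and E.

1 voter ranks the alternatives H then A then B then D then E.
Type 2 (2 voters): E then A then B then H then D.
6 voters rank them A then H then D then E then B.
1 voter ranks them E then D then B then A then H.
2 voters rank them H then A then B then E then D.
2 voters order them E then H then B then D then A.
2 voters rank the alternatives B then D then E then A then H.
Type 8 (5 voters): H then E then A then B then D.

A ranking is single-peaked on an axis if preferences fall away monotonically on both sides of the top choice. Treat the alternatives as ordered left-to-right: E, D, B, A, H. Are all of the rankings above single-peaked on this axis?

no

Axis positions: E=1, D=2, B=3, A=4, H=5.
Type 1 (peak H at position 5): ranking walks positions 5-4-3-2-1, expanding outward from the peak — single-peaked.
Type 2: ranking walks positions 1-4-3-5-2; A is ranked above D even though D lies between A and the peak E on the axis — preferences dip and rise again. Not single-peaked.
Type 3: ranking walks positions 4-5-2-1-3; D is ranked above B even though B lies between D and the peak A on the axis — preferences dip and rise again. Not single-peaked.
Type 4 (peak E at position 1): ranking walks positions 1-2-3-4-5, expanding outward from the peak — single-peaked.
Type 5: ranking walks positions 5-4-3-1-2; E is ranked above D even though D lies between E and the peak H on the axis — preferences dip and rise again. Not single-peaked.
Type 6: ranking walks positions 1-5-3-2-4; H is ranked above D even though D lies between H and the peak E on the axis — preferences dip and rise again. Not single-peaked.
Type 7 (peak B at position 3): ranking walks positions 3-2-1-4-5, expanding outward from the peak — single-peaked.
Type 8: ranking walks positions 5-1-4-3-2; E is ranked above A even though A lies between E and the peak H on the axis — preferences dip and rise again. Not single-peaked.
Type 2 violates single-peakedness, so the profile is not single-peaked on this axis.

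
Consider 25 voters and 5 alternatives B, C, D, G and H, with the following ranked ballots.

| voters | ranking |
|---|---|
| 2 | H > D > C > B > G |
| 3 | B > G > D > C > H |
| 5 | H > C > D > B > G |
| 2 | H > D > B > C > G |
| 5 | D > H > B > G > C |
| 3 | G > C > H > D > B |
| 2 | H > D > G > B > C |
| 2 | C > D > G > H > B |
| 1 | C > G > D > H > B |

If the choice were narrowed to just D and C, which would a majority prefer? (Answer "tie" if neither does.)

Ballots ranking D above C: 2 + 3 + 2 + 5 + 2 = 14.
Ballots ranking C above D: 25 − 14 = 11.
D wins the head-to-head 14–11.

D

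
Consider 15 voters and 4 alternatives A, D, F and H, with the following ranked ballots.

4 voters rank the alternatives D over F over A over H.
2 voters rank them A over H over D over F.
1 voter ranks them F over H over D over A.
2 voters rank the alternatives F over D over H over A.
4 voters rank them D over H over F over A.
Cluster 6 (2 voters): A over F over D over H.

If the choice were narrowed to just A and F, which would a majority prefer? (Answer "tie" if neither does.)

F

Ballots ranking A above F: 2 + 2 = 4.
Ballots ranking F above A: 15 − 4 = 11.
F wins the head-to-head 11–4.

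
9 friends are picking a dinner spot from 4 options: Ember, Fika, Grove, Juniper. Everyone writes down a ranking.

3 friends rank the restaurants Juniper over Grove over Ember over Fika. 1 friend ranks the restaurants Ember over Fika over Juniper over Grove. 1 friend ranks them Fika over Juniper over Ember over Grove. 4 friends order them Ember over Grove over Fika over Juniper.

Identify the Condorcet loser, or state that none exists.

none

Pairwise majorities:
Ember vs Fika: 3+1+4 = 8 for Ember, 1 for Fika — Ember by 8–1.
Ember vs Grove: Ember, 6–3.
Ember vs Juniper: Ember wins 5–4.
Fika vs Grove: 2 to 7, Grove.
Fika–Juniper: Fika 6–3.
Grove–Juniper: Juniper 5–4.
No restaurant is winless: Ember beats Fika; Fika beats Juniper; Grove beats Fika; Juniper beats Grove. There is no Condorcet loser.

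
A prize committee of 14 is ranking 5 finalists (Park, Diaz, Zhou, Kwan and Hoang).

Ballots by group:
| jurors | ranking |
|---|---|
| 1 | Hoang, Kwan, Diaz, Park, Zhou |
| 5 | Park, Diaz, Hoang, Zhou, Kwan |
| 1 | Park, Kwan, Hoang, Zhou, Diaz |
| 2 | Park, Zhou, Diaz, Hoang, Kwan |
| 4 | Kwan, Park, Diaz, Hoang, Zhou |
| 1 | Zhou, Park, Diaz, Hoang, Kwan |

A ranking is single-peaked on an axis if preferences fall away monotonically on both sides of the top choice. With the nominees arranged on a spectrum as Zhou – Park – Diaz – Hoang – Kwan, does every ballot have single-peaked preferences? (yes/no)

no

Axis positions: Zhou=1, Park=2, Diaz=3, Hoang=4, Kwan=5.
Group 1 (peak Hoang at position 4): ranking walks positions 4-5-3-2-1, expanding outward from the peak — single-peaked.
Group 2 (peak Park at position 2): ranking walks positions 2-3-4-1-5, expanding outward from the peak — single-peaked.
Group 3: ranking walks positions 2-5-4-1-3; Kwan is ranked above Diaz even though Diaz lies between Kwan and the peak Park on the axis — preferences dip and rise again. Not single-peaked.
Group 4 (peak Park at position 2): ranking walks positions 2-1-3-4-5, expanding outward from the peak — single-peaked.
Group 5: ranking walks positions 5-2-3-4-1; Park is ranked above Hoang even though Hoang lies between Park and the peak Kwan on the axis — preferences dip and rise again. Not single-peaked.
Group 6 (peak Zhou at position 1): ranking walks positions 1-2-3-4-5, expanding outward from the peak — single-peaked.
Group 3 violates single-peakedness, so the profile is not single-peaked on this axis.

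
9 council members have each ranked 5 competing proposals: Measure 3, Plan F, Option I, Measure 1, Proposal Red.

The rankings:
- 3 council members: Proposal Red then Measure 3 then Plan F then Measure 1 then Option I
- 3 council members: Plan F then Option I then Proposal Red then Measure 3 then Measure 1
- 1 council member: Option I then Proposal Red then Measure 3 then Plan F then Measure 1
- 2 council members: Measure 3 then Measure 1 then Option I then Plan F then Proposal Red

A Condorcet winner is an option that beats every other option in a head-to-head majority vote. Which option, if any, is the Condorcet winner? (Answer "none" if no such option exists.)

none

Check each pair by majority over 9 ballots:
Measure 3 vs Plan F: Measure 3, 6–3.
Measure 3 vs Option I: Measure 3 wins 5–4.
Measure 3–Measure 1: Measure 3 9–0.
Measure 3 vs Proposal Red: Proposal Red, 7–2.
Plan F vs Option I: Plan F wins 6–3.
Plan F–Measure 1: Plan F 7–2.
Plan F vs Proposal Red: Plan F wins 5–4.
Option I vs Measure 1: 3+1 = 4 for Option I, 5 for Measure 1 — Measure 1 by 5–4.
Option I vs Proposal Red: 6 to 3, Option I.
Measure 1 vs Proposal Red: Measure 1 preferred on 2 ballots; Proposal Red wins 7–2.
Every option loses at least once (Measure 3 loses to Proposal Red; Plan F loses to Measure 3; Option I loses to Measure 3; Measure 1 loses to Measure 3; Proposal Red loses to Plan F). The majority relation contains the cycle Measure 3 > Plan F > Proposal Red > Measure 3, so there is no Condorcet winner.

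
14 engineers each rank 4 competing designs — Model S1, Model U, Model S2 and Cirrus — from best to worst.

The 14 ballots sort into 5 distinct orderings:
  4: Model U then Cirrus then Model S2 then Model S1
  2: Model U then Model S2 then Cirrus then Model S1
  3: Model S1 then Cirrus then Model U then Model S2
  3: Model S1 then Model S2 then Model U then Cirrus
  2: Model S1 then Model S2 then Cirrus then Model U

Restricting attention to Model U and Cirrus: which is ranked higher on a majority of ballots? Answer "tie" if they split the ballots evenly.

Ballots ranking Model U above Cirrus: 4 + 2 + 3 = 9.
Ballots ranking Cirrus above Model U: 14 − 9 = 5.
Model U wins the head-to-head 9–5.

Model U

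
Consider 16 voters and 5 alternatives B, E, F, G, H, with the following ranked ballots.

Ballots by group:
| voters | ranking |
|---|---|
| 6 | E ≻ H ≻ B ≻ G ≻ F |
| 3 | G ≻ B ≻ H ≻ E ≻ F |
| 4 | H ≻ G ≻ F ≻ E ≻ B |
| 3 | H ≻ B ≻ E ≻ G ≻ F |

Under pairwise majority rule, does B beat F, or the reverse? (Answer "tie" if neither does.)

Ballots ranking B above F: 6 + 3 + 3 = 12.
Ballots ranking F above B: 16 − 12 = 4.
B wins the head-to-head 12–4.

B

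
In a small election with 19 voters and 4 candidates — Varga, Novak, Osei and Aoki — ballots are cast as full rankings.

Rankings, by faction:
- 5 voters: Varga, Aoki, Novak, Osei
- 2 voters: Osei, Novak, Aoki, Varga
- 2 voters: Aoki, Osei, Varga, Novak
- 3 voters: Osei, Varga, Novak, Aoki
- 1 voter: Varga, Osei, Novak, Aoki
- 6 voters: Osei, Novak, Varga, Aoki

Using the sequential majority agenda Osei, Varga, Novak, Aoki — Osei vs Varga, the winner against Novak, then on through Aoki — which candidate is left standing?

Round 1: Osei vs Varga — 13–6, Osei advances.
Round 2: Osei vs Novak — 14–5, Osei advances.
Round 3: Osei vs Aoki — 12–7, Osei advances.
Osei survives the agenda.

Osei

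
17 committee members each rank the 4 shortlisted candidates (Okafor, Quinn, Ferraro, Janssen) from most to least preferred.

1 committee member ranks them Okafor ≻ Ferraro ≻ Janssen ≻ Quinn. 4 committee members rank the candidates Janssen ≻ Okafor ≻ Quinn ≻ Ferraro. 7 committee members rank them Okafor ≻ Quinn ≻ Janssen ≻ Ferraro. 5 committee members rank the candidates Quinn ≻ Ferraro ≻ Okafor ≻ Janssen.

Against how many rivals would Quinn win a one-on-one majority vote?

Quinn against each rival (17 committee members):
Quinn–Okafor: Okafor 12–5.
Quinn vs Ferraro: Quinn wins 16–1.
Quinn–Janssen: Quinn 12–5.
Quinn beats Ferraro, Janssen; loses to Okafor — 2 pairwise wins.

2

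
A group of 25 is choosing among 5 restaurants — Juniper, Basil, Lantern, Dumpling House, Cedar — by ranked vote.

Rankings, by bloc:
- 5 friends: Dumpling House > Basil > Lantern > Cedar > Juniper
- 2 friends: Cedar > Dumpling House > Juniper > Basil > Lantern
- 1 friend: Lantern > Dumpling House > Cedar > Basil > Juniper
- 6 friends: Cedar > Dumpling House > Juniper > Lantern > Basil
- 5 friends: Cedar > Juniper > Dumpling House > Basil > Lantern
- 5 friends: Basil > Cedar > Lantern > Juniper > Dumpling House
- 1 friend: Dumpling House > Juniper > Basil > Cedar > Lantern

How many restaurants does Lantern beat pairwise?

Lantern against each rival (25 friends):
Lantern vs Juniper: Juniper wins 14–11.
Lantern vs Basil: Basil wins 18–7.
Lantern vs Dumpling House: 1+5 = 6 for Lantern, 19 for Dumpling House — Dumpling House by 19–6.
Lantern–Cedar: Cedar 19–6.
Lantern beats no one; loses to Juniper, Basil, Dumpling House, Cedar — 0 pairwise wins.

0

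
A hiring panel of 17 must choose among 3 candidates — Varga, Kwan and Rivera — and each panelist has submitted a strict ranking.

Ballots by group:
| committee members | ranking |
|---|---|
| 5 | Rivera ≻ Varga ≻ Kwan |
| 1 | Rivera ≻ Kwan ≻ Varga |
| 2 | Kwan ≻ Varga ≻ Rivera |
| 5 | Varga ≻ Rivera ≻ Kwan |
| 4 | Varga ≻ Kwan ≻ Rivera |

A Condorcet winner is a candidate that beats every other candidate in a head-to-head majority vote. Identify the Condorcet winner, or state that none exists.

Varga

Pairwise majorities:
Varga vs Kwan: Varga is ranked higher on 5+5+4 = 14 ballots, Kwan on 3. Varga wins 14–3.
Varga vs Rivera: Varga is ranked higher on 2+5+4 = 11 ballots, Rivera on 6. Varga wins 11–6.
Kwan vs Rivera: Kwan preferred on 2+4 = 6 ballots; Rivera wins 11–6.
Varga defeats every rival head-to-head and is the Condorcet winner.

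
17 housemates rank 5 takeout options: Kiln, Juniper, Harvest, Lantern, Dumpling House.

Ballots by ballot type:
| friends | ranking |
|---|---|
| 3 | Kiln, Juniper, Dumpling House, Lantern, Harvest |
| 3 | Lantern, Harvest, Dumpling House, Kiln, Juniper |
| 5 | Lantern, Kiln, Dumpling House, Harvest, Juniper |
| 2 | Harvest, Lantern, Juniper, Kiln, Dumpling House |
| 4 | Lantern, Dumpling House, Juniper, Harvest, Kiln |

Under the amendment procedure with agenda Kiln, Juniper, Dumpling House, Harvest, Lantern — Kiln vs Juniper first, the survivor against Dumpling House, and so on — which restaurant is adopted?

Lantern

Round 1: Kiln vs Juniper — 11–6, Kiln advances.
Round 2: Kiln vs Dumpling House — 10–7, Kiln advances.
Round 3: Kiln vs Harvest — 8–9, Harvest advances.
Round 4: Harvest vs Lantern — 2–15, Lantern advances.
Lantern survives the agenda.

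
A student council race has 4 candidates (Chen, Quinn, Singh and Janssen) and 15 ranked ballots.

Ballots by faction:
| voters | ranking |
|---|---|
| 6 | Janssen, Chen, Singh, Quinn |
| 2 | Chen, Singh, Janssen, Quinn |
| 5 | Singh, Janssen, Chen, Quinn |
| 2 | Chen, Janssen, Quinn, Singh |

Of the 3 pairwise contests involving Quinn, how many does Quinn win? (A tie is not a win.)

Quinn against each rival (15 voters):
Quinn vs Chen: Quinn is ranked higher on 0 ballots, Chen on 15. Chen wins 15–0.
Quinn vs Singh: Quinn is ranked higher on 2 ballots, Singh on 13. Singh wins 13–2.
Quinn vs Janssen: Janssen, 15–0.
Quinn beats no one; loses to Chen, Singh, Janssen — 0 pairwise wins.

0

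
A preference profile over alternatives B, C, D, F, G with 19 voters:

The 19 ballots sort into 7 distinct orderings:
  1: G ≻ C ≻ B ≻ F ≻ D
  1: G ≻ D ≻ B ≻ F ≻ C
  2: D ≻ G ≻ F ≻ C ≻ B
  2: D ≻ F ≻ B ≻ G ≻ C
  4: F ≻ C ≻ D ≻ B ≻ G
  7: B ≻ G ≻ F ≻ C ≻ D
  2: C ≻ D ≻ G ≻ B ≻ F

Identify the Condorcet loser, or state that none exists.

none

Head-to-head results (19 voters):
B vs C: B wins 10–9.
B vs D: B is ranked higher on 1+7 = 8 ballots, D on 11. D wins 11–8.
B vs F: B, 11–8.
B vs G: 2+4+7 = 13 for B, 6 for G — B by 13–6.
C vs D: 1+4+7+2 = 14 for C, 5 for D — C by 14–5.
C vs F: C is ranked higher on 1+2 = 3 ballots, F on 16. F wins 16–3.
C vs G: G wins 13–6.
D vs F: D is ranked higher on 1+2+2+2 = 7 ballots, F on 12. F wins 12–7.
D vs G: 2+2+4+2 = 10 for D, 9 for G — D by 10–9.
F vs G: F is ranked higher on 2+4 = 6 ballots, G on 13. G wins 13–6.
Each alternative has at least one pairwise win (B beats C; C beats D; D beats B; F beats C; G beats C) — no Condorcet loser.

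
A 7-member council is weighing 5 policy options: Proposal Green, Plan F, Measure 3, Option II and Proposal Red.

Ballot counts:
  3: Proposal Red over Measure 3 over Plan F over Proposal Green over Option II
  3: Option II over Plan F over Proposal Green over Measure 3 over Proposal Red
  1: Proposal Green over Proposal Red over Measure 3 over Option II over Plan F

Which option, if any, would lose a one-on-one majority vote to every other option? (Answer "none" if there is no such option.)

Head-to-head results (7 council members):
Proposal Green vs Plan F: Plan F wins 6–1.
Proposal Green–Measure 3: Proposal Green 4–3.
Proposal Green vs Option II: 3+1 = 4 for Proposal Green, 3 for Option II — Proposal Green by 4–3.
Proposal Green vs Proposal Red: Proposal Green, 4–3.
Plan F vs Measure 3: Measure 3, 4–3.
Plan F vs Option II: 3 to 4, Option II.
Plan F vs Proposal Red: 3 for Plan F, 4 for Proposal Red — Proposal Red by 4–3.
Measure 3 vs Option II: Measure 3 wins 4–3.
Measure 3 vs Proposal Red: Proposal Red wins 4–3.
Option II vs Proposal Red: 3 to 4, Proposal Red.
Each option has at least one pairwise win (Proposal Green beats Measure 3; Plan F beats Proposal Green; Measure 3 beats Plan F; Option II beats Plan F; Proposal Red beats Plan F) — no Condorcet loser.

none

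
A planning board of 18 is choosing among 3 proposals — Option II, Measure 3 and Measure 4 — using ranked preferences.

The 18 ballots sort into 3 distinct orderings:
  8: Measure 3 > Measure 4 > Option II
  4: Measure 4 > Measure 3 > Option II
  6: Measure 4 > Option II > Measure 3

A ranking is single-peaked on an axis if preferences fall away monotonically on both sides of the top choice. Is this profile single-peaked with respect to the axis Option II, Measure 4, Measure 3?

Axis positions: Option II=1, Measure 4=2, Measure 3=3.
Cluster 1 (peak Measure 3 at position 3): ranking walks positions 3-2-1, expanding outward from the peak — single-peaked.
Cluster 2 (peak Measure 4 at position 2): ranking walks positions 2-3-1, expanding outward from the peak — single-peaked.
Cluster 3 (peak Measure 4 at position 2): ranking walks positions 2-1-3, expanding outward from the peak — single-peaked.
Every ranking is single-peaked on this axis.

yes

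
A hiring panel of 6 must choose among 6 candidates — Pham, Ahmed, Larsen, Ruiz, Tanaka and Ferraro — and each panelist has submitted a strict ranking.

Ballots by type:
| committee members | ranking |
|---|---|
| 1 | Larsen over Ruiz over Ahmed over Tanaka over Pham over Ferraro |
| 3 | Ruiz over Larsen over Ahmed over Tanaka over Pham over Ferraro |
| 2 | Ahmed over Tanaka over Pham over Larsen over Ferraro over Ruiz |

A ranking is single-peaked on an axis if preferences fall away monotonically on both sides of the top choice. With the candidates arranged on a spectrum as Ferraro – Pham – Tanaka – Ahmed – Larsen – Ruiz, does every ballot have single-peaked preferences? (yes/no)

Axis positions: Ferraro=1, Pham=2, Tanaka=3, Ahmed=4, Larsen=5, Ruiz=6.
Type 1 (peak Larsen at position 5): ranking walks positions 5-6-4-3-2-1, expanding outward from the peak — single-peaked.
Type 2 (peak Ruiz at position 6): ranking walks positions 6-5-4-3-2-1, expanding outward from the peak — single-peaked.
Type 3 (peak Ahmed at position 4): ranking walks positions 4-3-2-5-1-6, expanding outward from the peak — single-peaked.
Every ranking is single-peaked on this axis.

yes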